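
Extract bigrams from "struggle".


Word: "struggle" (length 8)
Number of bigrams = 8 - 2 + 1 = 7
  Position 0: "st"
  Position 1: "tr"
  Position 2: "ru"
  Position 3: "ug"
  Position 4: "gg"
  Position 5: "gl"
  Position 6: "le"
Bigrams = "st", "tr", "ru", "ug", "gg", "gl", "le"


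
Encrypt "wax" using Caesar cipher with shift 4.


Word: "wax"
Shift: 4
Each letter → (letter + shift) mod 26:
  'w' (22) + 4 = 0 → 'a'
  'a' (0) + 4 = 4 → 'e'
  'x' (23) + 4 = 1 → 'b'
Result = "aeb"


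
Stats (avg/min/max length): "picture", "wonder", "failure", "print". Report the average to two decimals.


Lengths: "picture"=7, "wonder"=6, "failure"=7, "print"=5
Sum = 25, Count = 4
Average = 25/4 = 6.25
= avg=6.25, min=5, max=7


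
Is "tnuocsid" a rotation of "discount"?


Word: "discount", Candidate: "tnuocsid"
Method: check if candidate is substring of word+word
"discountdiscount" contains "tnuocsid"? No
Is rotation = No


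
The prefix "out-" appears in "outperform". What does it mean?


Prefix: out-
Example: outperform = out- + perform
Meaning = surpass


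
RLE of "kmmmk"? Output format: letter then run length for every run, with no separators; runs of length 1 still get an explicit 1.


String: "kmmmk"
Scanning for consecutive runs:
  'k' x 1
  'm' x 3
  'k' x 1
RLE = "k1m3k1"


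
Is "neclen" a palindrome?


Word: "neclen"
Reversed: "nelcen"
Forward == Backward? neclen != nelcen
Palindrome = No


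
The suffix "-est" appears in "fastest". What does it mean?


Suffix: -est
As in: fastest -> fast + -est
Meaning = most


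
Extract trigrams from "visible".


Word: "visible" (length 7)
Number of trigrams = 7 - 3 + 1 = 5
  Position 0: "vis"
  Position 1: "isi"
  Position 2: "sib"
  Position 3: "ibl"
  Position 4: "ble"
Trigrams = "vis", "isi", "sib", "ibl", "ble"


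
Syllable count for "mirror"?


Word: "mirror"
Syllable breakdown: mir-ror
Counting: 2 parts
= 2 syllables


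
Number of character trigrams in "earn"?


Word: "earn" (length 4)
Number of 3-grams = length - 3 + 1 = 4 - 3 + 1
= 2


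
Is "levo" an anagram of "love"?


Word 1: "love" → sorted: elov
Word 2: "levo" → sorted: elov
Same letters? elov == elov
Anagram = Yes


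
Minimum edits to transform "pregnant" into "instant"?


Word 1: "pregnant" (length 8)
Word 2: "instant" (length 7)
One optimal edit sequence (insert/delete/substitute each cost 1):
  1. delete 'p'  (+1)
  2. substitute 'r' -> 'i'  (+1)
  3. substitute 'e' -> 'n'  (+1)
  4. substitute 'g' -> 's'  (+1)
  5. substitute 'n' -> 't'  (+1)
  6. keep 'a'
  7. keep 'n'
  8. keep 't'
Total edit operations: 5
Edit distance = 5


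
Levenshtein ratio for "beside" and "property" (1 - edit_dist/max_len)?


Word 1: "beside" (length 6)
Word 2: "property" (length 8)
One optimal edit sequence:
  1. insert 'p'  (+1)
  2. insert 'r'  (+1)
  3. substitute 'b' -> 'o'  (+1)
  4. substitute 'e' -> 'p'  (+1)
  5. substitute 's' -> 'e'  (+1)
  6. substitute 'i' -> 'r'  (+1)
  7. substitute 'd' -> 't'  (+1)
  8. substitute 'e' -> 'y'  (+1)
Edit distance = 8
Max length = max(6, 8) = 8
Similarity = 1 - 8/8
= 0.0000


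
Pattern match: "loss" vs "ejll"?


Pattern of "loss": [0, 1, 2, 2]
Pattern of "ejll": [0, 1, 2, 2]
Patterns match
Same pattern = Yes


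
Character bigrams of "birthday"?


Word: "birthday" (length 8)
Number of bigrams = 8 - 2 + 1 = 7
  Position 0: "bi"
  Position 1: "ir"
  Position 2: "rt"
  Position 3: "th"
  Position 4: "hd"
  Position 5: "da"
  Position 6: "ay"
Bigrams = "bi", "ir", "rt", "th", "hd", "da", "ay"


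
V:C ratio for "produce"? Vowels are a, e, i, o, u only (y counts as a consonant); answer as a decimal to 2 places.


Word: "produce"
Vowels (a,e,i,o,u): 3
Consonants: 4
Ratio = 3/4
= 0.75


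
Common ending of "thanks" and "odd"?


Word 1: "thanks"
Word 2: "odd"
Comparing from end:
  Pos -1: 's' != 'd' (stop)
LCS = "" (length 0)


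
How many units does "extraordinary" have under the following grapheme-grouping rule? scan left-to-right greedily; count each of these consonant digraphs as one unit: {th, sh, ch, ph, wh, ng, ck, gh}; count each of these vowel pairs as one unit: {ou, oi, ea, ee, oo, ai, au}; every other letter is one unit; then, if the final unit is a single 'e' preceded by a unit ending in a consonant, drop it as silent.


Word: "extraordinary" (13 letters)
Left-to-right scan:
  [1] 'e' (letter)
  [2] 'x' (letter)
  [3] 't' (letter)
  [4] 'r' (letter)
  [5] 'a' (letter)
  [6] 'o' (letter)
  [7] 'r' (letter)
  [8] 'd' (letter)
  [9] 'i' (letter)
  [10] 'n' (letter)
  [11] 'a' (letter)
  [12] 'r' (letter)
  [13] 'y' (letter)
Units from scan: 13
Sound units = 13 units


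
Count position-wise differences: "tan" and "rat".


Comparing character by character (same length = 3):
  Pos 0: 't' vs 'r' !=
  Pos 1: 'a' vs 'a' =
  Pos 2: 'n' vs 't' !=
Hamming distance = 2


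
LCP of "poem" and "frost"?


Word 1: "poem"
Word 2: "frost"
Comparing from start:
  Pos 0: 'p' != 'f' (stop)
LCP = "" (length 0)


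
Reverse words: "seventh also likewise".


Original: "seventh also likewise"
Words (1..n): seventh | also | likewise
Reversed (n..1): likewise | also | seventh
Result = "likewise also seventh"


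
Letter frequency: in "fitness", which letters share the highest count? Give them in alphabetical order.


Word: "fitness"
Letter counts:
  'e': 1
  'f': 1
  'i': 1
  'n': 1
  's': 2
  't': 1
Maximum count = 2
Most frequent = 's' (2 times each)


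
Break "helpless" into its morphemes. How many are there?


Word: "helpless"
Morphemes: help + -less
Each morpheme carries meaning
= 2 morphemes


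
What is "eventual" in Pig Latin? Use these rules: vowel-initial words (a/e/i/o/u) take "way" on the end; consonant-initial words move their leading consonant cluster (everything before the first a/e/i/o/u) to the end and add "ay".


Word: "eventual"
Starts with vowel → add 'way'
Pig Latin = "eventualway"


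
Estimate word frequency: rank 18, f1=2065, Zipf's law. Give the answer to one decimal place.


Zipf's law: f(r) = f(1) / r
f(1) = 2065
f(18) = 2065 / 18
= 114.7 occurrences


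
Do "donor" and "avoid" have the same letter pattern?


Pattern of "donor": [0, 1, 2, 1, 3]
Pattern of "avoid": [0, 1, 2, 3, 4]
Patterns do not match
Same pattern = No


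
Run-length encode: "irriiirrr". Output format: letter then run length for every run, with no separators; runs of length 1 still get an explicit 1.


String: "irriiirrr"
Scanning for consecutive runs:
  'i' x 1
  'r' x 2
  'i' x 3
  'r' x 3
RLE = "i1r2i3r3"


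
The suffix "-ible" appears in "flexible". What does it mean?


Suffix: -ible
Example: flexible (flex + -ible)
Meaning = capable of


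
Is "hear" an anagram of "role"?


Word 1: "role" → sorted: elor
Word 2: "hear" → sorted: aehr
Same letters? elor != aehr
Anagram = No


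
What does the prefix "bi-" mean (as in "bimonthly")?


Prefix: bi-
Example: bimonthly (bi- + monthly)
Meaning = two


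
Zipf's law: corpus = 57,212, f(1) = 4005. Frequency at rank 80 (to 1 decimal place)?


Zipf's law: f(r) = f(1) / r
f(1) = 4005
f(80) = 4005 / 80
= 50.1 occurrences


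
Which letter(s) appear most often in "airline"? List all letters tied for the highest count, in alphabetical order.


Word: "airline"
Letter counts:
  'a': 1
  'e': 1
  'i': 2
  'l': 1
  'n': 1
  'r': 1
Maximum count = 2
Most frequent = 'i' (2 times each)


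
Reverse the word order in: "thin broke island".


Original: "thin broke island"
Words (1..n): thin | broke | island
Reversed (n..1): island | broke | thin
Result = "island broke thin"


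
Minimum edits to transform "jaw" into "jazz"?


Word 1: "jaw" (length 3)
Word 2: "jazz" (length 4)
One optimal edit sequence (insert/delete/substitute each cost 1):
  1. keep 'j'
  2. keep 'a'
  3. insert 'z'  (+1)
  4. substitute 'w' -> 'z'  (+1)
Total edit operations: 2
Edit distance = 2


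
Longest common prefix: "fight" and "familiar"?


Word 1: "fight"
Word 2: "familiar"
Comparing from start:
  Pos 0: 'f' == 'f'
  Pos 1: 'i' != 'a' (stop)
LCP = "f" (length 1)


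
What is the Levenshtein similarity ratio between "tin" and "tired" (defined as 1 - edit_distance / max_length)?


Word 1: "tin" (length 3)
Word 2: "tired" (length 5)
One optimal edit sequence:
  1. keep 't'
  2. keep 'i'
  3. insert 'r'  (+1)
  4. insert 'e'  (+1)
  5. substitute 'n' -> 'd'  (+1)
Edit distance = 3
Max length = max(3, 5) = 5
Similarity = 1 - 3/5
= 0.4000


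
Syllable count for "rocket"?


Word: "rocket"
Syllable breakdown: rock / et
Counting: 2 parts
= 2 syllables


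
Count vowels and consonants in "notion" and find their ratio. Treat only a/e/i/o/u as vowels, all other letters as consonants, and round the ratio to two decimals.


Word: "notion"
Vowels (a,e,i,o,u): 3
Consonants: 3
Ratio = 3/3
= 1.00


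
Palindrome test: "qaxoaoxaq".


Word: "qaxoaoxaq"
Reversed: "qaxoaoxaq"
Forward == Backward? qaxoaoxaq == qaxoaoxaq
Palindrome = Yes


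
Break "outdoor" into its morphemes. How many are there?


Word: "outdoor"
Morphemes: out- + door
Each morpheme carries meaning
= 2 morphemes


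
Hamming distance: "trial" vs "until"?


Comparing character by character (same length = 5):
  Pos 0: 't' vs 'u' !=
  Pos 1: 'r' vs 'n' !=
  Pos 2: 'i' vs 't' !=
  Pos 3: 'a' vs 'i' !=
  Pos 4: 'l' vs 'l' =
Hamming distance = 4


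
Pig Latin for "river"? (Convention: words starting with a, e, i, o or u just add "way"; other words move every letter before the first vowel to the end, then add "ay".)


Word: "river"
Starts with consonant(s) → move to end, add 'ay'
Consonant cluster: "r"
Pig Latin = "iverray"


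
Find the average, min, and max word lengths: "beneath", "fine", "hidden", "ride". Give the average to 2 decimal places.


Lengths: "beneath"=7, "fine"=4, "hidden"=6, "ride"=4
Sum = 21, Count = 4
Average = 21/4 = 5.25
= avg=5.25, min=4, max=7


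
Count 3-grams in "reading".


Word: "reading" (length 7)
Number of 3-grams = length - 3 + 1 = 7 - 3 + 1
= 5


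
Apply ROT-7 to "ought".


Word: "ought"
Shift: 7
Each letter → (letter + shift) mod 26:
  'o' (14) + 7 = 21 → 'v'
  'u' (20) + 7 = 1 → 'b'
  'g' (6) + 7 = 13 → 'n'
  'h' (7) + 7 = 14 → 'o'
  't' (19) + 7 = 0 → 'a'
Result = "vbnoa"


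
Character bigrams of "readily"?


Word: "readily" (length 7)
Number of bigrams = 7 - 2 + 1 = 6
  Position 0: "re"
  Position 1: "ea"
  Position 2: "ad"
  Position 3: "di"
  Position 4: "il"
  Position 5: "ly"
Bigrams = "re", "ea", "ad", "di", "il", "ly"


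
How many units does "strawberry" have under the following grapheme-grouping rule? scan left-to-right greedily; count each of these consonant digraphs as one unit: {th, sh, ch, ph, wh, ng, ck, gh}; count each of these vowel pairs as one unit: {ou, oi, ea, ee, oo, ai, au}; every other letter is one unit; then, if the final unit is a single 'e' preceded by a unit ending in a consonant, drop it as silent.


Word: "strawberry" (10 letters)
Left-to-right scan:
  1. 's' (letter)
  2. 't' (letter)
  3. 'r' (letter)
  4. 'a' (letter)
  5. 'w' (letter)
  6. 'b' (letter)
  7. 'e' (letter)
  8. 'r' (letter)
  9. 'r' (letter)
  10. 'y' (letter)
Units from scan: 10
Sound units = 10 units


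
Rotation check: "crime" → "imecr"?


Word: "crime", Candidate: "imecr"
Method: check if candidate is substring of word+word
"crimecrime" contains "imecr"? Yes
Is rotation = Yes


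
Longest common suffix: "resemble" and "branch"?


Word 1: "resemble"
Word 2: "branch"
Comparing from end:
  Pos -1: 'e' != 'h' (stop)
LCS = "" (length 0)


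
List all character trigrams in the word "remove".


Word: "remove" (length 6)
Number of trigrams = 6 - 3 + 1 = 4
  Position 0: "rem"
  Position 1: "emo"
  Position 2: "mov"
  Position 3: "ove"
Trigrams = "rem", "emo", "mov", "ove"


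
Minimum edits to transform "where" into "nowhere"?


Word 1: "where" (length 5)
Word 2: "nowhere" (length 7)
One optimal edit sequence (insert/delete/substitute each cost 1):
  1. insert 'n'  (+1)
  2. insert 'o'  (+1)
  3. keep 'w'
  4. keep 'h'
  5. keep 'e'
  6. keep 'r'
  7. keep 'e'
Total edit operations: 2
Edit distance = 2


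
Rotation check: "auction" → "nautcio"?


Word: "auction", Candidate: "nautcio"
Method: check if candidate is substring of word+word
"auctionauction" contains "nautcio"? No
Is rotation = No


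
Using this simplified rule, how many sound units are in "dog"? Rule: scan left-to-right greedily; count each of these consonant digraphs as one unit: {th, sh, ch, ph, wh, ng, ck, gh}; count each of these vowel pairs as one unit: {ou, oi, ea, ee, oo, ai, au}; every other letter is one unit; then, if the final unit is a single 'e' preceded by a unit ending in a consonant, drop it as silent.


Word: "dog" (3 letters)
Left-to-right scan:
  1. 'd' (letter)
  2. 'o' (letter)
  3. 'g' (letter)
Units from scan: 3
Sound units = 3 units


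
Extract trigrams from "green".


Word: "green" (length 5)
Number of trigrams = 5 - 3 + 1 = 3
  Position 0: "gre"
  Position 1: "ree"
  Position 2: "een"
Trigrams = "gre", "ree", "een"


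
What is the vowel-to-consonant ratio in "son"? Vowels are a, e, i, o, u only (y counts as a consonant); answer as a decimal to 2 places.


Word: "son"
Vowels (a,e,i,o,u): 1
Consonants: 2
Ratio = 1/2
= 0.50


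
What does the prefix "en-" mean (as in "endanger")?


Prefix: en-
Example: endanger (en- + danger)
Meaning = cause to / put into


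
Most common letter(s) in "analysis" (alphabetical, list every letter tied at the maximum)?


Word: "analysis"
Letter counts:
  'a': 2
  'i': 1
  'l': 1
  'n': 1
  's': 2
  'y': 1
Maximum count = 2
Most frequent = 'a', 's' (2 times each)


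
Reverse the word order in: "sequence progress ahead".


Original: "sequence progress ahead"
Words (1..n): sequence | progress | ahead
Reversed (n..1): ahead | progress | sequence
Result = "ahead progress sequence"


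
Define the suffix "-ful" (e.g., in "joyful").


Suffix: -ful
Example: joyful (joy + -ful)
Meaning = full of


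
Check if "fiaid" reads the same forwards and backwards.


Word: "fiaid"
Reversed: "diaif"
Forward == Backward? fiaid != diaif
Palindrome = No


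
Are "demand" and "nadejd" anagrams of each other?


Word 1: "demand" → sorted: addemn
Word 2: "nadejd" → sorted: addejn
Same letters? addemn != addejn
Anagram = No


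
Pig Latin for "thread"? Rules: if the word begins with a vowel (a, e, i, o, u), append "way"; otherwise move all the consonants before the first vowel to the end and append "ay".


Word: "thread"
Starts with consonant(s) → move to end, add 'ay'
Consonant cluster: "thr"
Pig Latin = "eadthray"


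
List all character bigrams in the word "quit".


Word: "quit" (length 4)
Number of bigrams = 4 - 2 + 1 = 3
  Position 0: "qu"
  Position 1: "ui"
  Position 2: "it"
Bigrams = "qu", "ui", "it"


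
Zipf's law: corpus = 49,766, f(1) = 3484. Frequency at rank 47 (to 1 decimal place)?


Zipf's law: f(r) = f(1) / r
f(1) = 3484
f(47) = 3484 / 47
= 74.1 occurrences


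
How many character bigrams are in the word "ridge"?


Word: "ridge" (length 5)
Number of 2-grams = length - 2 + 1 = 5 - 2 + 1
= 4


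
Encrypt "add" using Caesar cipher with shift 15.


Word: "add"
Shift: 15
Each letter → (letter + shift) mod 26:
  'a' (0) + 15 = 15 → 'p'
  'd' (3) + 15 = 18 → 's'
  'd' (3) + 15 = 18 → 's'
Result = "pss"


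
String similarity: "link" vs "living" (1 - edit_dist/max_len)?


Word 1: "link" (length 4)
Word 2: "living" (length 6)
One optimal edit sequence:
  1. keep 'l'
  2. insert 'i'  (+1)
  3. insert 'v'  (+1)
  4. keep 'i'
  5. keep 'n'
  6. substitute 'k' -> 'g'  (+1)
Edit distance = 3
Max length = max(4, 6) = 6
Similarity = 1 - 3/6
= 0.5000


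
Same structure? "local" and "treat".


Pattern of "local": [0, 1, 2, 3, 0]
Pattern of "treat": [0, 1, 2, 3, 0]
Patterns match
Same pattern = Yes


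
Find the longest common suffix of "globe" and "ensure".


Word 1: "globe"
Word 2: "ensure"
Comparing from end:
  Pos -1: 'e' == 'e'
  Pos -2: 'b' != 'r' (stop)
LCS = "e" (length 1)


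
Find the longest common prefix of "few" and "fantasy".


Word 1: "few"
Word 2: "fantasy"
Comparing from start:
  Pos 0: 'f' == 'f'
  Pos 1: 'e' != 'a' (stop)
LCP = "f" (length 1)


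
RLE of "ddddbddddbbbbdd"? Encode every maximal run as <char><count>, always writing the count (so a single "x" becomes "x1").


String: "ddddbddddbbbbdd"
Scanning for consecutive runs:
  'd' x 4
  'b' x 1
  'd' x 4
  'b' x 4
  'd' x 2
RLE = "d4b1d4b4d2"


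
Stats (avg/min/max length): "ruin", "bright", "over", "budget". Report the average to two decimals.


Lengths: "ruin"=4, "bright"=6, "over"=4, "budget"=6
Sum = 20, Count = 4
Average = 20/4 = 5.00
= avg=5.00, min=4, max=6


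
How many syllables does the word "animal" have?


Word: "animal"
Syllable breakdown: an · i · mal
Counting: 3 parts
= 3 syllables


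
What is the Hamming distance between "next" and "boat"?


Comparing character by character (same length = 4):
  Pos 0: 'n' vs 'b' !=
  Pos 1: 'e' vs 'o' !=
  Pos 2: 'x' vs 'a' !=
  Pos 3: 't' vs 't' =
Hamming distance = 3


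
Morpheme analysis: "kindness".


Word: "kindness"
Morphemes: kind | -ness
Each morpheme carries meaning
= 2 morphemes


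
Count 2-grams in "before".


Word: "before" (length 6)
Number of 2-grams = length - 2 + 1 = 6 - 2 + 1
= 5


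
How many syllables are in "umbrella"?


Word: "umbrella"
Syllable breakdown: um | brel | la
Counting: 3 parts
= 3 syllables


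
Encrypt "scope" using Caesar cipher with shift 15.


Word: "scope"
Shift: 15
Each letter → (letter + shift) mod 26:
  's' (18) + 15 = 7 → 'h'
  'c' (2) + 15 = 17 → 'r'
  'o' (14) + 15 = 3 → 'd'
  'p' (15) + 15 = 4 → 'e'
  'e' (4) + 15 = 19 → 't'
Result = "hrdet"


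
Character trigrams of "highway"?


Word: "highway" (length 7)
Number of trigrams = 7 - 3 + 1 = 5
  Position 0: "hig"
  Position 1: "igh"
  Position 2: "ghw"
  Position 3: "hwa"
  Position 4: "way"
Trigrams = "hig", "igh", "ghw", "hwa", "way"


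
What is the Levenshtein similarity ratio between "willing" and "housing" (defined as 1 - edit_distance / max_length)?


Word 1: "willing" (length 7)
Word 2: "housing" (length 7)
One optimal edit sequence:
  1. substitute 'w' -> 'h'  (+1)
  2. substitute 'i' -> 'o'  (+1)
  3. substitute 'l' -> 'u'  (+1)
  4. substitute 'l' -> 's'  (+1)
  5. keep 'i'
  6. keep 'n'
  7. keep 'g'
Edit distance = 4
Max length = max(7, 7) = 7
Similarity = 1 - 4/7
= 0.4286


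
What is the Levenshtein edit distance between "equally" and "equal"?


Word 1: "equally" (length 7)
Word 2: "equal" (length 5)
One optimal edit sequence (insert/delete/substitute each cost 1):
  1. keep 'e'
  2. keep 'q'
  3. keep 'u'
  4. keep 'a'
  5. delete 'l'  (+1)
  6. keep 'l'
  7. delete 'y'  (+1)
Total edit operations: 2
Edit distance = 2


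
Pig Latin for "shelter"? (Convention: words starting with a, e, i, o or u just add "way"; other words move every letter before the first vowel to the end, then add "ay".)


Word: "shelter"
Starts with consonant(s) → move to end, add 'ay'
Consonant cluster: "sh"
Pig Latin = "eltershay"


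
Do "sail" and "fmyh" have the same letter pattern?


Pattern of "sail": [0, 1, 2, 3]
Pattern of "fmyh": [0, 1, 2, 3]
Patterns match
Same pattern = Yes


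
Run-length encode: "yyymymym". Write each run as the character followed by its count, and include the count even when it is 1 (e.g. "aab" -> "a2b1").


String: "yyymymym"
Scanning for consecutive runs:
  'y' x 3
  'm' x 1
  'y' x 1
  'm' x 1
  'y' x 1
  'm' x 1
RLE = "y3m1y1m1y1m1"


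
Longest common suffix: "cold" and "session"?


Word 1: "cold"
Word 2: "session"
Comparing from end:
  Pos -1: 'd' != 'n' (stop)
LCS = "" (length 0)


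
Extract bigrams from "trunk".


Word: "trunk" (length 5)
Number of bigrams = 5 - 2 + 1 = 4
  Position 0: "tr"
  Position 1: "ru"
  Position 2: "un"
  Position 3: "nk"
Bigrams = "tr", "ru", "un", "nk"


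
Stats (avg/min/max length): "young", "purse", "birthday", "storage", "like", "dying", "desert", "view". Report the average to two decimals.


Lengths: "young"=5, "purse"=5, "birthday"=8, "storage"=7, "like"=4, "dying"=5, "desert"=6, "view"=4
Sum = 44, Count = 8
Average = 44/8 = 5.50
= avg=5.50, min=4, max=8


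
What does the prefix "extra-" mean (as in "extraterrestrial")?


Prefix: extra-
Example: extraterrestrial (extra- + terrestrial)
Meaning = beyond


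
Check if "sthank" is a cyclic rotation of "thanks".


Word: "thanks", Candidate: "sthank"
Method: check if candidate is substring of word+word
"thanksthanks" contains "sthank"? Yes
Is rotation = Yes


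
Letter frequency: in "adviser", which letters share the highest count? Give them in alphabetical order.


Word: "adviser"
Letter counts:
  'a': 1
  'd': 1
  'e': 1
  'i': 1
  'r': 1
  's': 1
  'v': 1
Maximum count = 1
Most frequent = 'a', 'd', 'e', 'i', 'r', 's', 'v' (1 time each)


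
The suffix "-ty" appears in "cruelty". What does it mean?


Suffix: -ty
As in: cruelty -> cruel + -ty
Meaning = quality of


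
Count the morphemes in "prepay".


Word: "prepay"
Morphemes: pre- / pay
Each morpheme carries meaning
= 2 morphemes


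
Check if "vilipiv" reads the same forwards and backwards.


Word: "vilipiv"
Reversed: "vipiliv"
Forward == Backward? vilipiv != vipiliv
Palindrome = No


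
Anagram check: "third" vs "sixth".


Word 1: "third" → sorted: dhirt
Word 2: "sixth" → sorted: histx
Same letters? dhirt != histx
Anagram = No


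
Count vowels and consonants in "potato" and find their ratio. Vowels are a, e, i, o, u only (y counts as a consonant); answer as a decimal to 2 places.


Word: "potato"
Vowels (a,e,i,o,u): 3
Consonants: 3
Ratio = 3/3
= 1.00


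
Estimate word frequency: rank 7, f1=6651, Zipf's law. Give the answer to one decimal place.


Zipf's law: f(r) = f(1) / r
f(1) = 6651
f(7) = 6651 / 7
= 950.1 occurrences


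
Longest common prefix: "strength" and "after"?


Word 1: "strength"
Word 2: "after"
Comparing from start:
  Pos 0: 's' != 'a' (stop)
LCP = "" (length 0)


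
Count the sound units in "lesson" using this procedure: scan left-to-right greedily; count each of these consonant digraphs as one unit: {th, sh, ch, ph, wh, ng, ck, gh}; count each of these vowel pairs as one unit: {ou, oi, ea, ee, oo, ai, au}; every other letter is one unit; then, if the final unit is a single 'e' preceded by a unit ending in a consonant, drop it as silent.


Word: "lesson" (6 letters)
Left-to-right scan:
  [1] 'l' (letter)
  [2] 'e' (letter)
  [3] 's' (letter)
  [4] 's' (letter)
  [5] 'o' (letter)
  [6] 'n' (letter)
Units from scan: 6
Sound units = 6 units


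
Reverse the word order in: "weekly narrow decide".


Original: "weekly narrow decide"
Words (1..n): weekly | narrow | decide
Reversed (n..1): decide | narrow | weekly
Result = "decide narrow weekly"


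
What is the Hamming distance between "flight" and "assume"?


Comparing character by character (same length = 6):
  Pos 0: 'f' vs 'a' !=
  Pos 1: 'l' vs 's' !=
  Pos 2: 'i' vs 's' !=
  Pos 3: 'g' vs 'u' !=
  Pos 4: 'h' vs 'm' !=
  Pos 5: 't' vs 'e' !=
Hamming distance = 6


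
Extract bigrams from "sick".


Word: "sick" (length 4)
Number of bigrams = 4 - 2 + 1 = 3
  Position 0: "si"
  Position 1: "ic"
  Position 2: "ck"
Bigrams = "si", "ic", "ck"


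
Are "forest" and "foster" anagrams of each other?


Word 1: "forest" → sorted: eforst
Word 2: "foster" → sorted: eforst
Same letters? eforst == eforst
Anagram = Yes


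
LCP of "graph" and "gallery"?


Word 1: "graph"
Word 2: "gallery"
Comparing from start:
  Pos 0: 'g' == 'g'
  Pos 1: 'r' != 'a' (stop)
LCP = "g" (length 1)


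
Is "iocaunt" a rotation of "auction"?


Word: "auction", Candidate: "iocaunt"
Method: check if candidate is substring of word+word
"auctionauction" contains "iocaunt"? No
Is rotation = No


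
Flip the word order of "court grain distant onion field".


Original: "court grain distant onion field"
Words (1..n): court | grain | distant | onion | field
Reversed (n..1): field | onion | distant | grain | court
Result = "field onion distant grain court"


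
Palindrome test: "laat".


Word: "laat"
Reversed: "taal"
Forward == Backward? laat != taal
Palindrome = No


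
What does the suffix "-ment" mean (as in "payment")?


Suffix: -ment
As in: payment -> pay + -ment
Meaning = result of action


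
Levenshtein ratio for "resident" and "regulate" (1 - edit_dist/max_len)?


Word 1: "resident" (length 8)
Word 2: "regulate" (length 8)
One optimal edit sequence:
  1. keep 'r'
  2. keep 'e'
  3. substitute 's' -> 'g'  (+1)
  4. substitute 'i' -> 'u'  (+1)
  5. substitute 'd' -> 'l'  (+1)
  6. substitute 'e' -> 'a'  (+1)
  7. substitute 'n' -> 't'  (+1)
  8. substitute 't' -> 'e'  (+1)
Edit distance = 6
Max length = max(8, 8) = 8
Similarity = 1 - 6/8
= 0.2500


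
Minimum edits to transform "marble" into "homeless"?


Word 1: "marble" (length 6)
Word 2: "homeless" (length 8)
One optimal edit sequence (insert/delete/substitute each cost 1):
  1. substitute 'm' -> 'h'  (+1)
  2. substitute 'a' -> 'o'  (+1)
  3. substitute 'r' -> 'm'  (+1)
  4. substitute 'b' -> 'e'  (+1)
  5. keep 'l'
  6. keep 'e'
  7. insert 's'  (+1)
  8. insert 's'  (+1)
Total edit operations: 6
Edit distance = 6


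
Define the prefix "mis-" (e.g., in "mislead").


Prefix: mis-
Example: mislead = mis- + lead
Meaning = wrongly


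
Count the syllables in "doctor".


Word: "doctor"
Syllable breakdown: doc · tor
Counting: 2 parts
= 2 syllables


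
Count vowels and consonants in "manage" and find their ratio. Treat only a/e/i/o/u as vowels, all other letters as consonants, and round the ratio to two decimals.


Word: "manage"
Vowels (a,e,i,o,u): 3
Consonants: 3
Ratio = 3/3
= 1.00


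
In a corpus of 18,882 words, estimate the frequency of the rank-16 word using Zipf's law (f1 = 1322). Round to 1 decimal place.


Zipf's law: f(r) = f(1) / r
f(1) = 1322
f(16) = 1322 / 16
= 82.6 occurrences


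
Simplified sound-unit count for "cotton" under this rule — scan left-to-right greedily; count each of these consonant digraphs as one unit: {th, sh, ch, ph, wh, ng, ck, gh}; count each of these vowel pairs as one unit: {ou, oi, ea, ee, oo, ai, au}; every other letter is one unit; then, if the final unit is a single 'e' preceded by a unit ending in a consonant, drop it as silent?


Word: "cotton" (6 letters)
Left-to-right scan:
  (1) 'c' (letter)
  (2) 'o' (letter)
  (3) 't' (letter)
  (4) 't' (letter)
  (5) 'o' (letter)
  (6) 'n' (letter)
Units from scan: 6
Sound units = 6 units


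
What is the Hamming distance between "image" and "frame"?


Comparing character by character (same length = 5):
  Pos 0: 'i' vs 'f' !=
  Pos 1: 'm' vs 'r' !=
  Pos 2: 'a' vs 'a' =
  Pos 3: 'g' vs 'm' !=
  Pos 4: 'e' vs 'e' =
Hamming distance = 3


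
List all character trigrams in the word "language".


Word: "language" (length 8)
Number of trigrams = 8 - 3 + 1 = 6
  Position 0: "lan"
  Position 1: "ang"
  Position 2: "ngu"
  Position 3: "gua"
  Position 4: "uag"
  Position 5: "age"
Trigrams = "lan", "ang", "ngu", "gua", "uag", "age"


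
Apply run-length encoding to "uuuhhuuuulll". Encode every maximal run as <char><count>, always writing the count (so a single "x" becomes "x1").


String: "uuuhhuuuulll"
Scanning for consecutive runs:
  'u' x 3
  'h' x 2
  'u' x 4
  'l' x 3
RLE = "u3h2u4l3"


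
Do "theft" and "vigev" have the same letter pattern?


Pattern of "theft": [0, 1, 2, 3, 0]
Pattern of "vigev": [0, 1, 2, 3, 0]
Patterns match
Same pattern = Yes


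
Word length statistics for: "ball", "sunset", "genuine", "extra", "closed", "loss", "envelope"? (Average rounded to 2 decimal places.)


Lengths: "ball"=4, "sunset"=6, "genuine"=7, "extra"=5, "closed"=6, "loss"=4, "envelope"=8
Sum = 40, Count = 7
Average = 40/7 = 5.71
= avg=5.71, min=4, max=8


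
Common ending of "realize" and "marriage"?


Word 1: "realize"
Word 2: "marriage"
Comparing from end:
  Pos -1: 'e' == 'e'
  Pos -2: 'z' != 'g' (stop)
LCS = "e" (length 1)


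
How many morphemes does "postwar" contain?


Word: "postwar"
Morphemes: post- + war
Each morpheme carries meaning
= 2 morphemes


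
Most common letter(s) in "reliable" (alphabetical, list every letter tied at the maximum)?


Word: "reliable"
Letter counts:
  'a': 1
  'b': 1
  'e': 2
  'i': 1
  'l': 2
  'r': 1
Maximum count = 2
Most frequent = 'e', 'l' (2 times each)


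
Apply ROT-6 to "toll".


Word: "toll"
Shift: 6
Each letter → (letter + shift) mod 26:
  't' (19) + 6 = 25 → 'z'
  'o' (14) + 6 = 20 → 'u'
  'l' (11) + 6 = 17 → 'r'
  'l' (11) + 6 = 17 → 'r'
Result = "zurr"


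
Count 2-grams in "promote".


Word: "promote" (length 7)
Number of 2-grams = length - 2 + 1 = 7 - 2 + 1
= 6


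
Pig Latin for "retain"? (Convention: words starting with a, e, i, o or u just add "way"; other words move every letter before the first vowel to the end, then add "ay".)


Word: "retain"
Starts with consonant(s) → move to end, add 'ay'
Consonant cluster: "r"
Pig Latin = "etainray"


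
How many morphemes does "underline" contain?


Word: "underline"
Morphemes: under- | line
Each morpheme carries meaning
= 2 morphemes


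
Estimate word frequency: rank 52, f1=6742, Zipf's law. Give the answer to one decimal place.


Zipf's law: f(r) = f(1) / r
f(1) = 6742
f(52) = 6742 / 52
= 129.7 occurrences


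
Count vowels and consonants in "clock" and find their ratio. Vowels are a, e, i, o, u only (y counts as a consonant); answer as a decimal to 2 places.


Word: "clock"
Vowels (a,e,i,o,u): 1
Consonants: 4
Ratio = 1/4
= 0.25


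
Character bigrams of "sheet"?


Word: "sheet" (length 5)
Number of bigrams = 5 - 2 + 1 = 4
  Position 0: "sh"
  Position 1: "he"
  Position 2: "ee"
  Position 3: "et"
Bigrams = "sh", "he", "ee", "et"


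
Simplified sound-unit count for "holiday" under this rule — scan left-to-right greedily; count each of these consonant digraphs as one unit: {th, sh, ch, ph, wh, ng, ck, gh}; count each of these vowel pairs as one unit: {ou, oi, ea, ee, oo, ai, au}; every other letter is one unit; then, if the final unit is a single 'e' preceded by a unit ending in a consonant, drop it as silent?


Word: "holiday" (7 letters)
Left-to-right scan:
  (1) 'h' (letter)
  (2) 'o' (letter)
  (3) 'l' (letter)
  (4) 'i' (letter)
  (5) 'd' (letter)
  (6) 'a' (letter)
  (7) 'y' (letter)
Units from scan: 7
Sound units = 7 units


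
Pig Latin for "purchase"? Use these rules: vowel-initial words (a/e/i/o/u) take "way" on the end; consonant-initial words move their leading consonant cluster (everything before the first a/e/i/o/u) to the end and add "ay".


Word: "purchase"
Starts with consonant(s) → move to end, add 'ay'
Consonant cluster: "p"
Pig Latin = "urchasepay"


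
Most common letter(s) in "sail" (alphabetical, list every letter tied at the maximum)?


Word: "sail"
Letter counts:
  'a': 1
  'i': 1
  'l': 1
  's': 1
Maximum count = 1
Most frequent = 'a', 'i', 'l', 's' (1 time each)


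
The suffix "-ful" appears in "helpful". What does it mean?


Suffix: -ful
As in: helpful -> help + -ful
Meaning = full of


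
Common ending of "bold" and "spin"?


Word 1: "bold"
Word 2: "spin"
Comparing from end:
  Pos -1: 'd' != 'n' (stop)
LCS = "" (length 0)


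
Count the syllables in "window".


Word: "window"
Syllable breakdown: win · dow
Counting: 2 parts
= 2 syllables


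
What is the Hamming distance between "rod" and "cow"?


Comparing character by character (same length = 3):
  Pos 0: 'r' vs 'c' !=
  Pos 1: 'o' vs 'o' =
  Pos 2: 'd' vs 'w' !=
Hamming distance = 2


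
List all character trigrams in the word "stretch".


Word: "stretch" (length 7)
Number of trigrams = 7 - 3 + 1 = 5
  Position 0: "str"
  Position 1: "tre"
  Position 2: "ret"
  Position 3: "etc"
  Position 4: "tch"
Trigrams = "str", "tre", "ret", "etc", "tch"


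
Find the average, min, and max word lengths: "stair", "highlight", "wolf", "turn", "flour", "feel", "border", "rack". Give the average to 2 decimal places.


Lengths: "stair"=5, "highlight"=9, "wolf"=4, "turn"=4, "flour"=5, "feel"=4, "border"=6, "rack"=4
Sum = 41, Count = 8
Average = 41/8 = 5.13
= avg=5.13, min=4, max=9


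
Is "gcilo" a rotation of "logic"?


Word: "logic", Candidate: "gcilo"
Method: check if candidate is substring of word+word
"logiclogic" contains "gcilo"? No
Is rotation = No


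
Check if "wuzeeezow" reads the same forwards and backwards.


Word: "wuzeeezow"
Reversed: "wozeeezuw"
Forward == Backward? wuzeeezow != wozeeezuw
Palindrome = No


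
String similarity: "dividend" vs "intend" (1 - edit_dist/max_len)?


Word 1: "dividend" (length 8)
Word 2: "intend" (length 6)
One optimal edit sequence:
  1. delete 'd'  (+1)
  2. keep 'i'
  3. delete 'v'  (+1)
  4. substitute 'i' -> 'n'  (+1)
  5. substitute 'd' -> 't'  (+1)
  6. keep 'e'
  7. keep 'n'
  8. keep 'd'
Edit distance = 4
Max length = max(8, 6) = 8
Similarity = 1 - 4/8
= 0.5000


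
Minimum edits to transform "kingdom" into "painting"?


Word 1: "kingdom" (length 7)
Word 2: "painting" (length 8)
One optimal edit sequence (insert/delete/substitute each cost 1):
  1. insert 'p'  (+1)
  2. substitute 'k' -> 'a'  (+1)
  3. keep 'i'
  4. keep 'n'
  5. substitute 'g' -> 't'  (+1)
  6. substitute 'd' -> 'i'  (+1)
  7. substitute 'o' -> 'n'  (+1)
  8. substitute 'm' -> 'g'  (+1)
Total edit operations: 6
Edit distance = 6


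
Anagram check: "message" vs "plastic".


Word 1: "message" → sorted: aeegmss
Word 2: "plastic" → sorted: acilpst
Same letters? aeegmss != acilpst
Anagram = No


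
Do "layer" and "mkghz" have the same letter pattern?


Pattern of "layer": [0, 1, 2, 3, 4]
Pattern of "mkghz": [0, 1, 2, 3, 4]
Patterns match
Same pattern = Yes


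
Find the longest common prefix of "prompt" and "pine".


Word 1: "prompt"
Word 2: "pine"
Comparing from start:
  Pos 0: 'p' == 'p'
  Pos 1: 'r' != 'i' (stop)
LCP = "p" (length 1)


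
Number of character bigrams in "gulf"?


Word: "gulf" (length 4)
Number of 2-grams = length - 2 + 1 = 4 - 2 + 1
= 3


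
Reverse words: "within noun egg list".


Original: "within noun egg list"
Words (1..n): within | noun | egg | list
Reversed (n..1): list | egg | noun | within
Result = "list egg noun within"


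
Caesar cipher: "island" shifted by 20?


Word: "island"
Shift: 20
Each letter → (letter + shift) mod 26:
  'i' (8) + 20 = 2 → 'c'
  's' (18) + 20 = 12 → 'm'
  'l' (11) + 20 = 5 → 'f'
  'a' (0) + 20 = 20 → 'u'
  'n' (13) + 20 = 7 → 'h'
  'd' (3) + 20 = 23 → 'x'
Result = "cmfuhx"


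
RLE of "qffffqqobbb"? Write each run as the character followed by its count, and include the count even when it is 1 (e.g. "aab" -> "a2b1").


String: "qffffqqobbb"
Scanning for consecutive runs:
  'q' x 1
  'f' x 4
  'q' x 2
  'o' x 1
  'b' x 3
RLE = "q1f4q2o1b3"


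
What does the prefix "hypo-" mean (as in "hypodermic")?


Prefix: hypo-
Example: hypodermic (hypo- + dermic)
Meaning = under / below normal


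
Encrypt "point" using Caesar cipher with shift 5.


Word: "point"
Shift: 5
Each letter → (letter + shift) mod 26:
  'p' (15) + 5 = 20 → 'u'
  'o' (14) + 5 = 19 → 't'
  'i' (8) + 5 = 13 → 'n'
  'n' (13) + 5 = 18 → 's'
  't' (19) + 5 = 24 → 'y'
Result = "utnsy"


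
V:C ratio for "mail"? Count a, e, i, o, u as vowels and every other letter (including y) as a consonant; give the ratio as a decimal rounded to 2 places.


Word: "mail"
Vowels (a,e,i,o,u): 2
Consonants: 2
Ratio = 2/2
= 1.00


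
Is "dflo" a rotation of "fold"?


Word: "fold", Candidate: "dflo"
Method: check if candidate is substring of word+word
"foldfold" contains "dflo"? No
Is rotation = No


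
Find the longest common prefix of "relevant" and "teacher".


Word 1: "relevant"
Word 2: "teacher"
Comparing from start:
  Pos 0: 'r' != 't' (stop)
LCP = "" (length 0)


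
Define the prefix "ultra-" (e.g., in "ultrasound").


Prefix: ultra-
Example: ultrasound = ultra- + sound
Meaning = beyond


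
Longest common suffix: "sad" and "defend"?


Word 1: "sad"
Word 2: "defend"
Comparing from end:
  Pos -1: 'd' == 'd'
  Pos -2: 'a' != 'n' (stop)
LCS = "d" (length 1)


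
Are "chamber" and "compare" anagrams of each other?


Word 1: "chamber" → sorted: abcehmr
Word 2: "compare" → sorted: acemopr
Same letters? abcehmr != acemopr
Anagram = No


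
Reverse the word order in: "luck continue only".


Original: "luck continue only"
Words (1..n): luck | continue | only
Reversed (n..1): only | continue | luck
Result = "only continue luck"


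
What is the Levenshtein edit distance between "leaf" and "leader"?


Word 1: "leaf" (length 4)
Word 2: "leader" (length 6)
One optimal edit sequence (insert/delete/substitute each cost 1):
  1. keep 'l'
  2. keep 'e'
  3. keep 'a'
  4. insert 'd'  (+1)
  5. insert 'e'  (+1)
  6. substitute 'f' -> 'r'  (+1)
Total edit operations: 3
Edit distance = 3


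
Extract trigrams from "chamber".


Word: "chamber" (length 7)
Number of trigrams = 7 - 3 + 1 = 5
  Position 0: "cha"
  Position 1: "ham"
  Position 2: "amb"
  Position 3: "mbe"
  Position 4: "ber"
Trigrams = "cha", "ham", "amb", "mbe", "ber"


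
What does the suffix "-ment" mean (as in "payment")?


Suffix: -ment
Example: payment (pay + -ment)
Meaning = result of action


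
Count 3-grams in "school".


Word: "school" (length 6)
Number of 3-grams = length - 3 + 1 = 6 - 3 + 1
= 4


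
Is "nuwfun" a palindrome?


Word: "nuwfun"
Reversed: "nufwun"
Forward == Backward? nuwfun != nufwun
Palindrome = No


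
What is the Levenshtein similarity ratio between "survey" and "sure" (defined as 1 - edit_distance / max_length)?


Word 1: "survey" (length 6)
Word 2: "sure" (length 4)
One optimal edit sequence:
  1. keep 's'
  2. keep 'u'
  3. keep 'r'
  4. delete 'v'  (+1)
  5. keep 'e'
  6. delete 'y'  (+1)
Edit distance = 2
Max length = max(6, 4) = 6
Similarity = 1 - 2/6
= 0.6667


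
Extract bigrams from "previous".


Word: "previous" (length 8)
Number of bigrams = 8 - 2 + 1 = 7
  Position 0: "pr"
  Position 1: "re"
  Position 2: "ev"
  Position 3: "vi"
  Position 4: "io"
  Position 5: "ou"
  Position 6: "us"
Bigrams = "pr", "re", "ev", "vi", "io", "ou", "us"


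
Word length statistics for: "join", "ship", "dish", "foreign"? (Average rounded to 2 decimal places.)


Lengths: "join"=4, "ship"=4, "dish"=4, "foreign"=7
Sum = 19, Count = 4
Average = 19/4 = 4.75
= avg=4.75, min=4, max=7


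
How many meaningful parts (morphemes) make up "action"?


Word: "action"
Morphemes: act | -ion
Each morpheme carries meaning
= 2 morphemes


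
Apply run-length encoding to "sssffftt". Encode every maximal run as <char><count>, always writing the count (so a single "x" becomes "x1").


String: "sssffftt"
Scanning for consecutive runs:
  's' x 3
  'f' x 3
  't' x 2
RLE = "s3f3t2"


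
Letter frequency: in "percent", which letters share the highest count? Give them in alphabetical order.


Word: "percent"
Letter counts:
  'c': 1
  'e': 2
  'n': 1
  'p': 1
  'r': 1
  't': 1
Maximum count = 2
Most frequent = 'e' (2 times each)


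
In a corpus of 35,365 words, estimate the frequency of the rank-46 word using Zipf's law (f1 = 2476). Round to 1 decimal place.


Zipf's law: f(r) = f(1) / r
f(1) = 2476
f(46) = 2476 / 46
= 53.8 occurrences


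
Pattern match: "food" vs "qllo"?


Pattern of "food": [0, 1, 1, 2]
Pattern of "qllo": [0, 1, 1, 2]
Patterns match
Same pattern = Yes
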